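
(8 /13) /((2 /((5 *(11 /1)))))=220 /13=16.92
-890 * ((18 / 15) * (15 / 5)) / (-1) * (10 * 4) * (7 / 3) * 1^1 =299040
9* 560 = 5040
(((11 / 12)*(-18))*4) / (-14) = 33 / 7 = 4.71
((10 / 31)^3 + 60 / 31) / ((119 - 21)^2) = 2095 / 10218313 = 0.00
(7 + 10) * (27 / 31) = 459 / 31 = 14.81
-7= -7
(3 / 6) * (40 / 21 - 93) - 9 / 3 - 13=-2585 / 42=-61.55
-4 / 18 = -2 / 9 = -0.22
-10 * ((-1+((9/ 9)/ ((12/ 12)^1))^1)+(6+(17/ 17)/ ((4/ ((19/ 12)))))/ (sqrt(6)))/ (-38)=1535 * sqrt(6)/ 5472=0.69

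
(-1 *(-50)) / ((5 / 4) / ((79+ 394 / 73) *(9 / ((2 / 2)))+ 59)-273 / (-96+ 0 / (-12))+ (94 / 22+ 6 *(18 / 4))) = 262926400 / 179410481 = 1.47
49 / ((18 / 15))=245 / 6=40.83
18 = 18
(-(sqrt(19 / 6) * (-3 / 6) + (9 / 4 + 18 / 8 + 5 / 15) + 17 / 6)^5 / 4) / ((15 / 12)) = -2858.83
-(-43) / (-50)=-43 / 50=-0.86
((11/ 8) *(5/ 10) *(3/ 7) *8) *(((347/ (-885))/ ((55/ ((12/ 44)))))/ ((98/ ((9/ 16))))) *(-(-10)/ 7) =-9369/ 249319840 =-0.00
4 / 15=0.27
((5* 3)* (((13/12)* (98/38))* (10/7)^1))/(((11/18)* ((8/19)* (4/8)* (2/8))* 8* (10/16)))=4095/11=372.27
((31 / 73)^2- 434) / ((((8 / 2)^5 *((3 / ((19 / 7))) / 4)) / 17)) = -746719475 / 28648704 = -26.06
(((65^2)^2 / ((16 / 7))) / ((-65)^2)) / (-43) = -29575 / 688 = -42.99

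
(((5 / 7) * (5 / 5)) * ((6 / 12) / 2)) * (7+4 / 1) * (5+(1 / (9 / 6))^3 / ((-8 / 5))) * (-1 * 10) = -17875 / 189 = -94.58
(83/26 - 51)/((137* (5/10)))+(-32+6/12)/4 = -122147/14248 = -8.57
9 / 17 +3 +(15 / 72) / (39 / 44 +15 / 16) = 59650 / 16371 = 3.64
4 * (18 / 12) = 6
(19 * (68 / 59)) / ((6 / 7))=4522 / 177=25.55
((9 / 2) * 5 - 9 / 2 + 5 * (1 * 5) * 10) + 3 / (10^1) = 2683 / 10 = 268.30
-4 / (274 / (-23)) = 46 / 137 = 0.34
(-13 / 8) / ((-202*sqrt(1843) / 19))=13*sqrt(1843) / 156752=0.00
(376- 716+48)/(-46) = 6.35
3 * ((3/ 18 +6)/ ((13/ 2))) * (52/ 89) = 148/ 89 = 1.66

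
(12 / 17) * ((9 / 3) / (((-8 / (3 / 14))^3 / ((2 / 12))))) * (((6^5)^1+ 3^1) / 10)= -630099 / 119418880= -0.01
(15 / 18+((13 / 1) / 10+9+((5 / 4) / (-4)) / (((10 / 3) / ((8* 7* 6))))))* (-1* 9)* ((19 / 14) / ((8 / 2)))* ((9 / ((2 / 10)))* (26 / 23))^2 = 2383734015 / 14812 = 160932.62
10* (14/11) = 140/11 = 12.73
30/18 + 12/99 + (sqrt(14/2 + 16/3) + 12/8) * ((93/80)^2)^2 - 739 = -1985544045101/2703360000 + 24935067 * sqrt(111)/40960000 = -728.06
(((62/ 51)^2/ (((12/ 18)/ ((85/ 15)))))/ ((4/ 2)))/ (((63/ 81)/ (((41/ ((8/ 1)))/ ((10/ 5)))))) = 39401/ 1904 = 20.69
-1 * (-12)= 12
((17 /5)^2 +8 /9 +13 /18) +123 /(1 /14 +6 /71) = 11187317 /13950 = 801.96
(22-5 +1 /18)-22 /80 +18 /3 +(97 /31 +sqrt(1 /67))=sqrt(67) /67 +289151 /11160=26.03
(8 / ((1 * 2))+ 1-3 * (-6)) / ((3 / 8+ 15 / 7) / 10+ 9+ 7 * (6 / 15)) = 12880 / 6749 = 1.91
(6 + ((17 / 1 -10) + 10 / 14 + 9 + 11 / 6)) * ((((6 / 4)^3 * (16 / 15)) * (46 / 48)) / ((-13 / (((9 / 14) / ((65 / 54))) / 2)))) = -5762259 / 3312400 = -1.74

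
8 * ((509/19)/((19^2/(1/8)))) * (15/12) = 2545/27436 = 0.09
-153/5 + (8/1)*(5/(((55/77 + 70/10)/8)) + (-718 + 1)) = -772891/135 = -5725.12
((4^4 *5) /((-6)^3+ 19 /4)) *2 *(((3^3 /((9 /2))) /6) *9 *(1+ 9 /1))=-184320 /169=-1090.65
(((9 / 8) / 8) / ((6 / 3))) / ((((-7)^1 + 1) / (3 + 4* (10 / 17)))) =-273 / 4352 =-0.06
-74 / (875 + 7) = -37 / 441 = -0.08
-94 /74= -47 /37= -1.27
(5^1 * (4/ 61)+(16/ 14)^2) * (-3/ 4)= -3663/ 2989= -1.23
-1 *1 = -1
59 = 59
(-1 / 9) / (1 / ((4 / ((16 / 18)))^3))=-81 / 8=-10.12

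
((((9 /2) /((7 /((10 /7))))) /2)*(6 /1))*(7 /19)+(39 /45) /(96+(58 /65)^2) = 167091425 /163176636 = 1.02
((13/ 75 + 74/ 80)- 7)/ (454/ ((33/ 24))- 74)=-38951/ 1690800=-0.02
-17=-17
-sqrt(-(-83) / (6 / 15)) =-sqrt(830) / 2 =-14.40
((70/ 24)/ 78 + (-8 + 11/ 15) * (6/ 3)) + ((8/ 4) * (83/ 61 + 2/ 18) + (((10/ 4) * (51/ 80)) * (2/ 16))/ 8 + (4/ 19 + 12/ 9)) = -9.98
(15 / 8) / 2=15 / 16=0.94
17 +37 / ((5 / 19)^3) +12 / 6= 256158 / 125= 2049.26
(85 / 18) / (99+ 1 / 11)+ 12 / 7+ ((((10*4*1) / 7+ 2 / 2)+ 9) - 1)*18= 7323493 / 27468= 266.62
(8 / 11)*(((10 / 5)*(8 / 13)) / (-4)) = -32 / 143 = -0.22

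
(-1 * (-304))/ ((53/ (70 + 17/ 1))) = 26448/ 53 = 499.02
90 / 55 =18 / 11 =1.64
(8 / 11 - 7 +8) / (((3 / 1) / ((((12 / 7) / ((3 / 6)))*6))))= 11.84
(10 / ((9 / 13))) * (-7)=-910 / 9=-101.11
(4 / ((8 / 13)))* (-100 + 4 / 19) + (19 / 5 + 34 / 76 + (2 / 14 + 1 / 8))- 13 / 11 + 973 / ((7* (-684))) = -339972671 / 526680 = -645.50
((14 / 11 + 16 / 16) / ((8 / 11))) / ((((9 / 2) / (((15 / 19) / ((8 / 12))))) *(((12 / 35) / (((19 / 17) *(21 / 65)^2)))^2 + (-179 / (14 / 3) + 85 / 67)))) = -168488074125 / 5829059346508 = -0.03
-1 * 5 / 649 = -5 / 649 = -0.01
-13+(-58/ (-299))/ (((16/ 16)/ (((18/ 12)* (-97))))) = -12326/ 299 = -41.22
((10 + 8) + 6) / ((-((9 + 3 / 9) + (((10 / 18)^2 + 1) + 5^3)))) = -1944 / 10987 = -0.18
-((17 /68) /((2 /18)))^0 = -1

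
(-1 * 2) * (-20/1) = 40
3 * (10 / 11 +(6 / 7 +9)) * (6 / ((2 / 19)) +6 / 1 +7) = 24870 / 11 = 2260.91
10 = 10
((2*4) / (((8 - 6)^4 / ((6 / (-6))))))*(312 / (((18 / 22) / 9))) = -1716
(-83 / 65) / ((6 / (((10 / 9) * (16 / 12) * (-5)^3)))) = 41500 / 1053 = 39.41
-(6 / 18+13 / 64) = -103 / 192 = -0.54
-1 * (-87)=87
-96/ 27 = -32/ 9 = -3.56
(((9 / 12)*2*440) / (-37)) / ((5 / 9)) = -32.11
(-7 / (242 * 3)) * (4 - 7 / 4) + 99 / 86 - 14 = -535723 / 41624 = -12.87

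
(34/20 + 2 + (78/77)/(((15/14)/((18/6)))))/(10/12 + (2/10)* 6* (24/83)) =179031/32329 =5.54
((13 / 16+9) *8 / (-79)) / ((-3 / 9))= 471 / 158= 2.98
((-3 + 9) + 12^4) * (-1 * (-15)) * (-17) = -5289210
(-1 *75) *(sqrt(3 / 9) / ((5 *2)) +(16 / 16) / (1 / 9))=-675 - 5 *sqrt(3) / 2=-679.33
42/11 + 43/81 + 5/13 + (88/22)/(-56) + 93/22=8.89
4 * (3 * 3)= 36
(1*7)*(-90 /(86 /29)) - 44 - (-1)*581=324.56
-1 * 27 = -27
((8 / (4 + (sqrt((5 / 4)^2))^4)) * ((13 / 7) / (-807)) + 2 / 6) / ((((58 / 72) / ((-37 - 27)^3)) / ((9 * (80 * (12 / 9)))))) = -9296586567843840 / 90046943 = -103241556.66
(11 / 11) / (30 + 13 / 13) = 1 / 31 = 0.03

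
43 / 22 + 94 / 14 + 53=9497 / 154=61.67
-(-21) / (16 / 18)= 189 / 8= 23.62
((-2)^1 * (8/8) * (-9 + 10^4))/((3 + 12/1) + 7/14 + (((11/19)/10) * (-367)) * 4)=3796580/13203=287.55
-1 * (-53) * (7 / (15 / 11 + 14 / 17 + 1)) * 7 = 485639 / 596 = 814.83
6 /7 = 0.86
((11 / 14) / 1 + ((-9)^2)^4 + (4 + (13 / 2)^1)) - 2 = 301327112 / 7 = 43046730.29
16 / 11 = 1.45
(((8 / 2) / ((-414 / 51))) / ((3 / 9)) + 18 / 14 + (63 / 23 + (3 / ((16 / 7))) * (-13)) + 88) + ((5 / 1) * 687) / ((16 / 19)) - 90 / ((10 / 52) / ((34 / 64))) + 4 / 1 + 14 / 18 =45309643 / 11592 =3908.70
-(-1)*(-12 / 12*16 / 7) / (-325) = 16 / 2275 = 0.01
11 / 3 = 3.67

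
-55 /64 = -0.86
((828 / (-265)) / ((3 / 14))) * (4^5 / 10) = -1978368 / 1325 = -1493.11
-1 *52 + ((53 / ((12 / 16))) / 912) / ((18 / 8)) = -79975 / 1539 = -51.97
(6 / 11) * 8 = 4.36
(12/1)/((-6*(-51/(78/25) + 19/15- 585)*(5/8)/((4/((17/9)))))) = 44928/3978527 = 0.01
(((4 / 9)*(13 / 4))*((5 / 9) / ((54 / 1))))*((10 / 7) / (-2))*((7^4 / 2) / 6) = -111475 / 52488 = -2.12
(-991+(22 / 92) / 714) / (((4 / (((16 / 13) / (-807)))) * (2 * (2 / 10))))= 162741965 / 172283202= 0.94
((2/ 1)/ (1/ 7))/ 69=14/ 69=0.20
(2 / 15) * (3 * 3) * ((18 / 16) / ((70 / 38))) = 513 / 700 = 0.73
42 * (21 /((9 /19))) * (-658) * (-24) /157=29404704 /157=187291.11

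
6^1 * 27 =162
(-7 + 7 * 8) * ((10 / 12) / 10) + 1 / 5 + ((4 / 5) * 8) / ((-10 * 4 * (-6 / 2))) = 1301 / 300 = 4.34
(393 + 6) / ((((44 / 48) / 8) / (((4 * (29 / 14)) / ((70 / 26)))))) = 4125888 / 385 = 10716.59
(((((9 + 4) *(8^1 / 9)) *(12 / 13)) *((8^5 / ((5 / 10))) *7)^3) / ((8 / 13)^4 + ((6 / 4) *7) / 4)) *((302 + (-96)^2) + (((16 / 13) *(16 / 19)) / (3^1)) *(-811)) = 371699067545720342451146719232 / 108165879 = 3436380039455144098178.56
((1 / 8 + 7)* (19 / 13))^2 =1172889 / 10816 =108.44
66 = 66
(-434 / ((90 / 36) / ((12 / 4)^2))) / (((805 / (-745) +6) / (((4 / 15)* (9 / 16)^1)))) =-872991 / 18325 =-47.64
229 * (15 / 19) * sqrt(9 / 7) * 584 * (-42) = -36108720 * sqrt(7) / 19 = -5028141.75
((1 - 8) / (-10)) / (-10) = -0.07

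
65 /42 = 1.55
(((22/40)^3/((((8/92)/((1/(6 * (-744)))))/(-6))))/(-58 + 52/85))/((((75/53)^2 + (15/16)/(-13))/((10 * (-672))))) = 0.16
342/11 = 31.09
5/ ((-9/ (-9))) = 5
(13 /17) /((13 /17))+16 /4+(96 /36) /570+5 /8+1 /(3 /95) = 255107 /6840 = 37.30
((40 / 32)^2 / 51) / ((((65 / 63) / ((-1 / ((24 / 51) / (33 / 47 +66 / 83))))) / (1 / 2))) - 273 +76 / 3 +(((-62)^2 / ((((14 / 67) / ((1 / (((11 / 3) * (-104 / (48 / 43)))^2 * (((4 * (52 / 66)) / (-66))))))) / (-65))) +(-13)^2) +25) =1054248786843583 / 6553281536256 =160.87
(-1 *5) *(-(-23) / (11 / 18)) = -2070 / 11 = -188.18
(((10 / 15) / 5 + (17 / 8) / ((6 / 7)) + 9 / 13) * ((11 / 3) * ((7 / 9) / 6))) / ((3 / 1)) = 264649 / 505440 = 0.52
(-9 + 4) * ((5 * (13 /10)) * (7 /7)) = -65 /2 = -32.50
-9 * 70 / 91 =-90 / 13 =-6.92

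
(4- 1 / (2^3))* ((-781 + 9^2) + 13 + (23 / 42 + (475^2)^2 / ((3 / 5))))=36822469754163 / 112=328772051376.46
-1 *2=-2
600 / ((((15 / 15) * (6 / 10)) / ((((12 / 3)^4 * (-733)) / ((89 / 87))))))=-16325376000 / 89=-183431191.01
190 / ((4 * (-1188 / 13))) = -1235 / 2376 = -0.52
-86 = -86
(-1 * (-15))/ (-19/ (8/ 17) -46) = -120/ 691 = -0.17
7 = 7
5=5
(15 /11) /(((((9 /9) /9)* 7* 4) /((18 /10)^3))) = 19683 /7700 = 2.56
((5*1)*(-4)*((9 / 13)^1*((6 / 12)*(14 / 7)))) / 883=-180 / 11479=-0.02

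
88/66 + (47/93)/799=703/527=1.33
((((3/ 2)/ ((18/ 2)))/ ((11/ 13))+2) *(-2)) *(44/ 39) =-4.96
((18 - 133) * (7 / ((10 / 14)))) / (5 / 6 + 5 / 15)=-966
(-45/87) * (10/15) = -0.34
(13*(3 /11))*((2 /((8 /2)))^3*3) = 117 /88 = 1.33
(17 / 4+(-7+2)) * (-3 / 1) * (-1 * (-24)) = 54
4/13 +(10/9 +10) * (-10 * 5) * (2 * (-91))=11830036/117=101111.42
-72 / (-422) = 36 / 211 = 0.17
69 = 69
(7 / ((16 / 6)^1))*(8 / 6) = 7 / 2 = 3.50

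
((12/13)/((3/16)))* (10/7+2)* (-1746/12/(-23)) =223488/2093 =106.78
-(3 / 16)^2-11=-2825 / 256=-11.04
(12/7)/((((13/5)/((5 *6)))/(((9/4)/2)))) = 2025/91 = 22.25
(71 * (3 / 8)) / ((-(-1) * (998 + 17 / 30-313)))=0.04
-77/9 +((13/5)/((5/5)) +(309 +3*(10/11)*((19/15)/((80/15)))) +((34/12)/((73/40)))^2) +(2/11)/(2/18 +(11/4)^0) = 6463084501/21102840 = 306.27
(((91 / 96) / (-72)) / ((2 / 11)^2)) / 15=-0.03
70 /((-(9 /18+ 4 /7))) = -196 /3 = -65.33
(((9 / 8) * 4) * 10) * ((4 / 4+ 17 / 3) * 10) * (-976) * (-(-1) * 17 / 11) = -49776000 / 11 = -4525090.91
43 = 43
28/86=14/43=0.33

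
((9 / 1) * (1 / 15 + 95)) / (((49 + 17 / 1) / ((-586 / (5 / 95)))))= -7938542 / 55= -144337.13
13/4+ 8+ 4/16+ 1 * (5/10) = 12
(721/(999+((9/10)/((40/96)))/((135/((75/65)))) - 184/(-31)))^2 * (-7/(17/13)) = -4801777490111875/1742734986884657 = -2.76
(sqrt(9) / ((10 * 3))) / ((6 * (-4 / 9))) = -3 / 80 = -0.04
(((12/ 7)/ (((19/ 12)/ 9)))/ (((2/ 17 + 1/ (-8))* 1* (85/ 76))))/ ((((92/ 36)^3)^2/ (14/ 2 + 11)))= -396718580736/ 5181256115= -76.57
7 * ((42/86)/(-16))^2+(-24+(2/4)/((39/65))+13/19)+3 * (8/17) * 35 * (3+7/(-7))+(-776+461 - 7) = -112673471161/458670336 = -245.65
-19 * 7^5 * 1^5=-319333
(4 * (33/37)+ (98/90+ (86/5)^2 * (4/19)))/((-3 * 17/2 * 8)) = -10588007/32267700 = -0.33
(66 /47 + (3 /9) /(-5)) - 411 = -409.66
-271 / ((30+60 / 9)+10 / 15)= -813 / 112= -7.26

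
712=712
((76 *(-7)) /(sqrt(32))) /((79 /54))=-3591 *sqrt(2) /79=-64.28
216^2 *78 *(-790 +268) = -1899645696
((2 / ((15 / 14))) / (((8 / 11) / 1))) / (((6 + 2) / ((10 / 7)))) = 11 / 24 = 0.46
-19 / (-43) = 19 / 43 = 0.44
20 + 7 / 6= 127 / 6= 21.17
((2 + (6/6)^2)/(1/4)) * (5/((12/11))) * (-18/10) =-99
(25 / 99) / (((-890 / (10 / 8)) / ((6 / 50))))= -1 / 23496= -0.00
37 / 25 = 1.48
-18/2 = -9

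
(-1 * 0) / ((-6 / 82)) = 0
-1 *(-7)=7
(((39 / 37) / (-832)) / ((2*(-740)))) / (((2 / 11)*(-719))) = -33 / 5039672320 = -0.00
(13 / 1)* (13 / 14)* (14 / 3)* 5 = 845 / 3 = 281.67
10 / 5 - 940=-938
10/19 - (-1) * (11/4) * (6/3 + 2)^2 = 846/19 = 44.53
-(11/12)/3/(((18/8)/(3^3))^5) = -76032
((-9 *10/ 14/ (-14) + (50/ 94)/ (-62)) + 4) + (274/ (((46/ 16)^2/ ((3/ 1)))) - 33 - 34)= 36.90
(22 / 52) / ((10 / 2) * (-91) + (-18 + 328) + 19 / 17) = -187 / 63596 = -0.00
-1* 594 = -594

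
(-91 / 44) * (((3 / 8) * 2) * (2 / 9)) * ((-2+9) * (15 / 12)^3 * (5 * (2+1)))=-398125 / 5632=-70.69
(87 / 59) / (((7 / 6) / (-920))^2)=2650924800 / 2891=916957.73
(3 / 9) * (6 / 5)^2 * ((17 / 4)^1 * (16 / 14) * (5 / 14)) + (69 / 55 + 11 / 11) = 1664 / 539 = 3.09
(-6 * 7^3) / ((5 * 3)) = -137.20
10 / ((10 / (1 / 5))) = 1 / 5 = 0.20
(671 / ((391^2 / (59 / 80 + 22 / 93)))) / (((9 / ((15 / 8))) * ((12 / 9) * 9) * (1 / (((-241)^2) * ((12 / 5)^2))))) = 282432627697 / 11374346400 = 24.83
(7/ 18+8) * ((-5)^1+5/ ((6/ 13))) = 5285/ 108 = 48.94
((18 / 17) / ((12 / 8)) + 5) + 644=649.71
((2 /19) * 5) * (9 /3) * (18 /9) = 60 /19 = 3.16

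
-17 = -17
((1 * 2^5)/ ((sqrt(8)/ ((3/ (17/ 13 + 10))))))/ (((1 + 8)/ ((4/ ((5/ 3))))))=416 * sqrt(2)/ 735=0.80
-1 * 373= -373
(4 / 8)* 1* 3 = 3 / 2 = 1.50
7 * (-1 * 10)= -70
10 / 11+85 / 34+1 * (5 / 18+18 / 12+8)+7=3997 / 198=20.19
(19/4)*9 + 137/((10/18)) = 5787/20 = 289.35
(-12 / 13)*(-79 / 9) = 8.10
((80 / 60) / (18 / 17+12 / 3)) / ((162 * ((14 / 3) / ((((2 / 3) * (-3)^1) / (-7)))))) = 17 / 170667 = 0.00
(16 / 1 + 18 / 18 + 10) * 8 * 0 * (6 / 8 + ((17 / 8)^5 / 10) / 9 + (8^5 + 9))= 0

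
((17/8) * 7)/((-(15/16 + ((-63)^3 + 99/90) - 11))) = 1190/20004477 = 0.00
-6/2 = -3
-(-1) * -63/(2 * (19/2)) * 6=-378/19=-19.89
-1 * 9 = -9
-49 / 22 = -2.23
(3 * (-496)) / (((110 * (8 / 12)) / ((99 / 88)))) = -22.83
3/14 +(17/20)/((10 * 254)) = 76319/355600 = 0.21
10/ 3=3.33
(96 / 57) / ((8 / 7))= 28 / 19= 1.47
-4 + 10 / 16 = -27 / 8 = -3.38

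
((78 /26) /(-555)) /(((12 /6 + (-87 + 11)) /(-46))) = -23 /6845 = -0.00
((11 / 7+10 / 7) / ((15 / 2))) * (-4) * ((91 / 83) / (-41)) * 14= 10192 / 17015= 0.60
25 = 25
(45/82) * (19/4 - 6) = -225/328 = -0.69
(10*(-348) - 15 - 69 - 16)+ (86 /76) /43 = -136039 /38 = -3579.97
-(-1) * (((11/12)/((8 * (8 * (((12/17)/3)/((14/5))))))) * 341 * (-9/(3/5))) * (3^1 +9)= -1339107/128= -10461.77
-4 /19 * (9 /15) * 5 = -12 /19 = -0.63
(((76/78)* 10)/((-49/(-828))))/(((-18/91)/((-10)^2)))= -1748000/21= -83238.10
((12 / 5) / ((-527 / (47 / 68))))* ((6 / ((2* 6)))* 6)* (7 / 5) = -2961 / 223975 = -0.01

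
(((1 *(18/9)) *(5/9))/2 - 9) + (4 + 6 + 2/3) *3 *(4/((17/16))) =112.03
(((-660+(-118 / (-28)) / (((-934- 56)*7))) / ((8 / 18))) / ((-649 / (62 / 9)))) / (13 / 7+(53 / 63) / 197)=391051112713 / 46179049840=8.47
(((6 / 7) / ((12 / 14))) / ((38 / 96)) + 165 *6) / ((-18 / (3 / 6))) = -3143 / 114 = -27.57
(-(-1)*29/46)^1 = 29/46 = 0.63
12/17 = 0.71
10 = 10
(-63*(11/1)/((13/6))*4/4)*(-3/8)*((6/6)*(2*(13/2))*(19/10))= 118503/40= 2962.58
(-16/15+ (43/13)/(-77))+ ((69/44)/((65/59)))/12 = -238079/240240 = -0.99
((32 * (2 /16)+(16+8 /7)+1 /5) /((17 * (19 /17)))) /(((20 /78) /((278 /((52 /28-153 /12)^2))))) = 453542544 /44186875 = 10.26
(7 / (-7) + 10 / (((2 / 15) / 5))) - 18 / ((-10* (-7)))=13081 / 35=373.74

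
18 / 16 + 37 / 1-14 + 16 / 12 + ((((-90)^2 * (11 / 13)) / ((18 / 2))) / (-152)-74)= -317455 / 5928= -53.55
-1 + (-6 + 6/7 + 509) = 502.86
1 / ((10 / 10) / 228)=228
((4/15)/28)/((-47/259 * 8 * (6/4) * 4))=-37/33840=-0.00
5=5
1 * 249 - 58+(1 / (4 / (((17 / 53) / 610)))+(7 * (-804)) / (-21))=459.00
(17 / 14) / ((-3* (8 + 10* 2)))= -17 / 1176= -0.01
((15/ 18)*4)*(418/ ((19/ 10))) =2200/ 3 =733.33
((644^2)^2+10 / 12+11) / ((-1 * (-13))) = 1032035698247 / 78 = 13231226900.60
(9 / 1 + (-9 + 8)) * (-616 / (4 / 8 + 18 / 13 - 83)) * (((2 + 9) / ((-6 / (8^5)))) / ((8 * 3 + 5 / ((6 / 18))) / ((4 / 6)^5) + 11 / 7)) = -5172549910528 / 421953957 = -12258.56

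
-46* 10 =-460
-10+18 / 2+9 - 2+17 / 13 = 7.31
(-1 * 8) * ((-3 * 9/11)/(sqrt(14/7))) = 108 * sqrt(2)/11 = 13.89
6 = 6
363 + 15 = 378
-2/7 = -0.29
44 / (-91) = -44 / 91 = -0.48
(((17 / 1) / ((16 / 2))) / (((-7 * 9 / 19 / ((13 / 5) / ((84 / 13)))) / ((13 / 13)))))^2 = 2979740569 / 44808422400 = 0.07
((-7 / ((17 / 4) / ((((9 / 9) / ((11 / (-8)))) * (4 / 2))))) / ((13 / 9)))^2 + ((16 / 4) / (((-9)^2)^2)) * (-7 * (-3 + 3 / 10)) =19835020814 / 7180359615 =2.76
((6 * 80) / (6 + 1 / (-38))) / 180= 304 / 681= 0.45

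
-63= -63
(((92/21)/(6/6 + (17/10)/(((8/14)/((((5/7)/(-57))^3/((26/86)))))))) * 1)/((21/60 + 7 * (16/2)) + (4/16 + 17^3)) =1292029830/1465605317909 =0.00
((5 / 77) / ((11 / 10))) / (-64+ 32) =-25 / 13552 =-0.00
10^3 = 1000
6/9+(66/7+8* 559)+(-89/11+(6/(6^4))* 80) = 9302225/2079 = 4474.37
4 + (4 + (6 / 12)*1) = 8.50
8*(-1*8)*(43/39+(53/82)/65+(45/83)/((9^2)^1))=-142595552/1990755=-71.63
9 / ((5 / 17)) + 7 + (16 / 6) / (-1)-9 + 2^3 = 509 / 15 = 33.93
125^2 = 15625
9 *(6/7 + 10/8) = 531/28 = 18.96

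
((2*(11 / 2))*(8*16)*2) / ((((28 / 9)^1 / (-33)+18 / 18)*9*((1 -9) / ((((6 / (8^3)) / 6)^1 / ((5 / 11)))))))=-0.19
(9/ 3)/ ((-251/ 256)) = -768/ 251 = -3.06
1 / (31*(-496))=-1 / 15376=-0.00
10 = 10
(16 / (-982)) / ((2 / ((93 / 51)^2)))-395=-56053949 / 141899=-395.03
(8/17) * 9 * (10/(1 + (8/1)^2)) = 144/221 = 0.65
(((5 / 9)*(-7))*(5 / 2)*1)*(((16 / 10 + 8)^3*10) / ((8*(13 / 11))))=-9097.85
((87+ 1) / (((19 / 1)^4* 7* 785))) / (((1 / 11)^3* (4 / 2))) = 58564 / 716113895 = 0.00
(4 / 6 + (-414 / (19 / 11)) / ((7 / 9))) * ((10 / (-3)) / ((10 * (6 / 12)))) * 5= 1226920 / 1197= 1025.00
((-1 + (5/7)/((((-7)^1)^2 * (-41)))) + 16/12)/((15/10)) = 28096/126567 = 0.22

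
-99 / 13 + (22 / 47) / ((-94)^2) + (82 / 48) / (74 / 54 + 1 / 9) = -6.46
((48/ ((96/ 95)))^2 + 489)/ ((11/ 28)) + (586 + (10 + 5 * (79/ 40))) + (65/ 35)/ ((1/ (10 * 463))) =9974491/ 616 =16192.36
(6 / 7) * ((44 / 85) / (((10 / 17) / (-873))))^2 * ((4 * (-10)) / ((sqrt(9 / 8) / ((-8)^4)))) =-48348585787392 * sqrt(2) / 875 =-78143115133.82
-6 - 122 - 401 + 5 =-524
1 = 1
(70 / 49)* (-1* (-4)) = 5.71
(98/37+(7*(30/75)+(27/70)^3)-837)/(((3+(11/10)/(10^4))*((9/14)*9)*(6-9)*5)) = 46899955240/14685838461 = 3.19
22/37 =0.59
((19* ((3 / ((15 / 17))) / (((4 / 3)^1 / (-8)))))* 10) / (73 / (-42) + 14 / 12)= 6783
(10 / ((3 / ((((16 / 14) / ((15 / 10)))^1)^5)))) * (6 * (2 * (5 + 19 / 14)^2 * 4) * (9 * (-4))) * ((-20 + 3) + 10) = 1328923279360 / 3176523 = 418357.83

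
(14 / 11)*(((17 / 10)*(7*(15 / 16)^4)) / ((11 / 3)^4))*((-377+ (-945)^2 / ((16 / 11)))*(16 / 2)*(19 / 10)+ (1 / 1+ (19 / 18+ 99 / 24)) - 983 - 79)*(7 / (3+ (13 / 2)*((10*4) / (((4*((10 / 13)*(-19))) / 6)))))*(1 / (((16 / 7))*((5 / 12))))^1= -632655713740385979 / 3377484267520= -187315.67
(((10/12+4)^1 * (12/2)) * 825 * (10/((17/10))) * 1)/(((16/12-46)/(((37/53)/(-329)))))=132783750/19860743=6.69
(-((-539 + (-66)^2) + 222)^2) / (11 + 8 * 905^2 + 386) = -16313521 / 6552597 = -2.49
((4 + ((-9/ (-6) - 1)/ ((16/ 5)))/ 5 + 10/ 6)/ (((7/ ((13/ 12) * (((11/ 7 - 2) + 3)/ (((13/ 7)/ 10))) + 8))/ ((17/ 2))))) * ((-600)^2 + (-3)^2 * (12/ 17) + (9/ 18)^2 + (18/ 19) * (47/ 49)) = 286738044136807/ 5005056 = 57289677.51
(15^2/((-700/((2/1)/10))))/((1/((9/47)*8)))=-162/1645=-0.10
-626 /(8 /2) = -313 /2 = -156.50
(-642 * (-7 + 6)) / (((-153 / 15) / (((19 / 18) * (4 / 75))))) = -8132 / 2295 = -3.54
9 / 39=3 / 13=0.23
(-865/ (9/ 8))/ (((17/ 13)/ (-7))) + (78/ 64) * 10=10105355/ 2448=4128.00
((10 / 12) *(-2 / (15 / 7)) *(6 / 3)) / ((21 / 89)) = -178 / 27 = -6.59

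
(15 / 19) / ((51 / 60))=300 / 323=0.93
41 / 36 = 1.14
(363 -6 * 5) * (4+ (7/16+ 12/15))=139527/80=1744.09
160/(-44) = -40/11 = -3.64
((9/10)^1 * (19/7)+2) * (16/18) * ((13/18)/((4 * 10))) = 4043/56700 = 0.07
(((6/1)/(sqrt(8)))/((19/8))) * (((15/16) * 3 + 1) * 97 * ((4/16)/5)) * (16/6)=5917 * sqrt(2)/190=44.04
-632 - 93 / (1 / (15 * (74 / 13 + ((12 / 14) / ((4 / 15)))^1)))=-2376319 / 182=-13056.70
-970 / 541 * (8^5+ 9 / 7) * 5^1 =-1112517250 / 3787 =-293772.71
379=379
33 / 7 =4.71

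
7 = 7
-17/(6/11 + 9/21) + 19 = 116/75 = 1.55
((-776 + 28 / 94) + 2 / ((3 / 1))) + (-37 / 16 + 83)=-1566449 / 2256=-694.35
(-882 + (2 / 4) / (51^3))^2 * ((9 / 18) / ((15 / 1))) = 54754297897227769 / 2111554536120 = 25930.80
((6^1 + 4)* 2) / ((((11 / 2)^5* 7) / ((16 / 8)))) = 1280 / 1127357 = 0.00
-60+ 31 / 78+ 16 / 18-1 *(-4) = -12803 / 234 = -54.71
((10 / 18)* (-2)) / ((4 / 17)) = -85 / 18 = -4.72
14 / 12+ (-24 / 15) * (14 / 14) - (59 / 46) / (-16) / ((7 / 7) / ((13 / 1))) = 0.61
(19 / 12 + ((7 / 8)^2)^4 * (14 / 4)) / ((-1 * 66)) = -25494943 / 603979776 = -0.04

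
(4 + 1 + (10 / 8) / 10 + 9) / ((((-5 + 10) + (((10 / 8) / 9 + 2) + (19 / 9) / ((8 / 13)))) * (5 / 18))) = 18306 / 3805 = 4.81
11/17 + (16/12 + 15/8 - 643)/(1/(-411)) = 35761883/136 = 262955.02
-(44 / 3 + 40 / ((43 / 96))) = -13412 / 129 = -103.97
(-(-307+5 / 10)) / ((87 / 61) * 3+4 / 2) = 37393 / 766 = 48.82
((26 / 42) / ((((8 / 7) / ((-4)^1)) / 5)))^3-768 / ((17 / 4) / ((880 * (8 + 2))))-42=-5844080449 / 3672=-1591525.18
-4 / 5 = -0.80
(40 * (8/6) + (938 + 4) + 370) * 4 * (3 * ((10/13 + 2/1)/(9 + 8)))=589824/221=2668.89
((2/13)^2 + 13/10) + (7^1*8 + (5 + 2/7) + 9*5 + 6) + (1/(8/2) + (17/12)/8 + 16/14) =65403427/567840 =115.18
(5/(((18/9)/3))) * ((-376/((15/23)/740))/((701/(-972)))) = 3110166720/701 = 4436757.09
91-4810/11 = -3809/11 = -346.27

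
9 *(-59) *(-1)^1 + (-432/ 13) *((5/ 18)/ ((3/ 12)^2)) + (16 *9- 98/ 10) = 33638/ 65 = 517.51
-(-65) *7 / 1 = 455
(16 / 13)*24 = 384 / 13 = 29.54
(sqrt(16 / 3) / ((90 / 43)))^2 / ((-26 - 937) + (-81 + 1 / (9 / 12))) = -1849 / 1583550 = -0.00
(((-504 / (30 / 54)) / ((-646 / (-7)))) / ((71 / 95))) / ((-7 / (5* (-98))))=-1111320 / 1207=-920.73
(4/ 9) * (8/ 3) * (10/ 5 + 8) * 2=23.70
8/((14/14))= 8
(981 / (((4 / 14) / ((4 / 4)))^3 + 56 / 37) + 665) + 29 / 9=229345895 / 175536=1306.55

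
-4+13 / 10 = -27 / 10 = -2.70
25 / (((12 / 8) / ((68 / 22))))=1700 / 33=51.52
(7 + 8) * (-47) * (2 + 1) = -2115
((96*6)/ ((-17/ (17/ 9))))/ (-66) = 32/ 33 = 0.97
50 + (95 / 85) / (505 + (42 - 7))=459019 / 9180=50.00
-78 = -78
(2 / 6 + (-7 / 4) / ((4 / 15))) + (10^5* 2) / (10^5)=-203 / 48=-4.23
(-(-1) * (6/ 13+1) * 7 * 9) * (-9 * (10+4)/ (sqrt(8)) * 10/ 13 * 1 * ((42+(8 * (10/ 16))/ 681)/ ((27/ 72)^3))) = -68180779520 * sqrt(2)/ 38363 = -2513416.13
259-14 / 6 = 770 / 3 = 256.67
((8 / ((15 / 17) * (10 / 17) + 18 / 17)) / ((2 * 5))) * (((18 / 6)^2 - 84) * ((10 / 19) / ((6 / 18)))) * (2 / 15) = -2890 / 361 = -8.01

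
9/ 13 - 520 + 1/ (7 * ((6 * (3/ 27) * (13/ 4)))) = -47251/ 91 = -519.24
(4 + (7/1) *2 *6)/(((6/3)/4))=176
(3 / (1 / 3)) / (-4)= -9 / 4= -2.25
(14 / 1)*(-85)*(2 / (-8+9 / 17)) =40460 / 127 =318.58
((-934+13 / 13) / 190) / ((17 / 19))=-933 / 170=-5.49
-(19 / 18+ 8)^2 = -26569 / 324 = -82.00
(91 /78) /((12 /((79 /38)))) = 553 /2736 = 0.20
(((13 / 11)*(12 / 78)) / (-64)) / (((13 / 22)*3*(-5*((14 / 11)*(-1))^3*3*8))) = -1331 / 205470720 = -0.00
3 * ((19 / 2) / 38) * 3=9 / 4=2.25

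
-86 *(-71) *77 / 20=235081 / 10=23508.10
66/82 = 33/41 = 0.80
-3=-3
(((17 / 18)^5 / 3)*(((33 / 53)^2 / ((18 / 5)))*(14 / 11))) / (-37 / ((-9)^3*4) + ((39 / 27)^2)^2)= 546644945 / 69518907288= 0.01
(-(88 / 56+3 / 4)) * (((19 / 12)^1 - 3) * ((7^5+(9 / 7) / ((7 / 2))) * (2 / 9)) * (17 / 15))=3094118677 / 222264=13920.92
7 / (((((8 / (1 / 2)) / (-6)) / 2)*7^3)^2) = 0.00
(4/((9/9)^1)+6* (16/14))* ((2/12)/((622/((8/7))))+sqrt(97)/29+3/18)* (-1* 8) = -608* sqrt(97)/203-221008/15239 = -44.00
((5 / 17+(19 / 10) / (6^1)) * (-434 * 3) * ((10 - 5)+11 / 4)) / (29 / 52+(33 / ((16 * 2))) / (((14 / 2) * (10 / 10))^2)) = -10678466708 / 1002745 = -10649.23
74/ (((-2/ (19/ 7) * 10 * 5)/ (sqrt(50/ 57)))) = -37 * sqrt(114)/ 210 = -1.88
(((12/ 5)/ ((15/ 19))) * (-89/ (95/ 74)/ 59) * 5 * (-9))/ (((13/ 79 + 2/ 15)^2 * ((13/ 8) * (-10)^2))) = 26634890448/ 2389377575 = 11.15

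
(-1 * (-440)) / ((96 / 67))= 3685 / 12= 307.08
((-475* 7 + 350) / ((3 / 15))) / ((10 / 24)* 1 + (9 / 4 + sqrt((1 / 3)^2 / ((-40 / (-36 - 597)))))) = -14280000 / 1927 + 89250* sqrt(6330) / 1927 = -3725.56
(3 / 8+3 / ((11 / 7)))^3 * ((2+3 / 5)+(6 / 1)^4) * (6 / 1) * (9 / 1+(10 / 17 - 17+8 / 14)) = -5852703914523 / 9215360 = -635103.12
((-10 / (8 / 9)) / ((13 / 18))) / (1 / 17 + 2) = -1377 / 182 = -7.57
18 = 18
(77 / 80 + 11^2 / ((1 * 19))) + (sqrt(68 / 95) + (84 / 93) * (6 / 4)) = 2 * sqrt(1615) / 95 + 409273 / 47120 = 9.53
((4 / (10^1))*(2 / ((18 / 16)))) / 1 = 32 / 45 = 0.71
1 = 1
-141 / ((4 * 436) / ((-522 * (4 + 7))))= 404811 / 872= 464.23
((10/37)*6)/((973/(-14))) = -120/5143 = -0.02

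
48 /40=6 /5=1.20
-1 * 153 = -153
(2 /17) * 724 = 1448 /17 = 85.18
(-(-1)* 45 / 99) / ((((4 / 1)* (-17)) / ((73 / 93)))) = -365 / 69564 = -0.01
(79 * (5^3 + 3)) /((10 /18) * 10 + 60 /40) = 182016 /127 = 1433.20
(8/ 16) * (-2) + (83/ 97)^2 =-2520/ 9409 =-0.27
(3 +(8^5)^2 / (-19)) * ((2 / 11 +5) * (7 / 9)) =-227763405.12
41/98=0.42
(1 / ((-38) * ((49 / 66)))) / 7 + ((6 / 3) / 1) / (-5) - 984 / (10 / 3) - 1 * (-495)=6497284 / 32585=199.39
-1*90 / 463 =-90 / 463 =-0.19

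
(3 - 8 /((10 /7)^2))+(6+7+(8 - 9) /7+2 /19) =40041 /3325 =12.04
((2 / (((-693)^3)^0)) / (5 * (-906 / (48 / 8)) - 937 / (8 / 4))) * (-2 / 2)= 0.00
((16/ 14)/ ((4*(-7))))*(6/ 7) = -12/ 343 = -0.03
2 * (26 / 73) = 0.71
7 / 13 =0.54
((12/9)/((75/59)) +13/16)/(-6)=-6701/21600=-0.31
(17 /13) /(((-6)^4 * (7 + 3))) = 17 /168480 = 0.00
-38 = -38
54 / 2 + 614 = 641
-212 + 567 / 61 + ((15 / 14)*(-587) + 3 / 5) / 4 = -6145163 / 17080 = -359.79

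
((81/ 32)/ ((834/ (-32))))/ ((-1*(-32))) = -27/ 8896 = -0.00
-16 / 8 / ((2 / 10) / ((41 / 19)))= -410 / 19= -21.58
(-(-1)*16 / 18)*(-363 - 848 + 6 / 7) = -67768 / 63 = -1075.68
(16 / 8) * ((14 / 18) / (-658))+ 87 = 36800 / 423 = 87.00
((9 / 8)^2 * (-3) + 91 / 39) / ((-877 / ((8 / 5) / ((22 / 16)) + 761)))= 1.27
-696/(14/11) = -3828/7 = -546.86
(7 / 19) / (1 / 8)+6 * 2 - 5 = 189 / 19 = 9.95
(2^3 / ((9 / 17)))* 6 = 272 / 3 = 90.67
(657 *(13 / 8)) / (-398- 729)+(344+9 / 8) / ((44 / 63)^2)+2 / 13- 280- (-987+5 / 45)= 262452331633 / 185657472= 1413.64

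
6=6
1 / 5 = 0.20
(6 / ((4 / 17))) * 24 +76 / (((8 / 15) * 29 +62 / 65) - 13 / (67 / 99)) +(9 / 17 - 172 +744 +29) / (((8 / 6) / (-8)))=-110183076 / 36431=-3024.43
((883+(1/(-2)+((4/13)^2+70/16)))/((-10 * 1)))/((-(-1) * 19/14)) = -8394281/128440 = -65.36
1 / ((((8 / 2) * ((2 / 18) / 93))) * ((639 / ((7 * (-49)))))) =-31899 / 284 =-112.32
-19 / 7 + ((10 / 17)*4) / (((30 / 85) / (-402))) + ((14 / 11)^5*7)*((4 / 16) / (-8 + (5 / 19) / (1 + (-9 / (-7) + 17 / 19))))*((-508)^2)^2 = -185597237319187474573 / 3775518593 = -49158077956.04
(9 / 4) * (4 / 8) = 9 / 8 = 1.12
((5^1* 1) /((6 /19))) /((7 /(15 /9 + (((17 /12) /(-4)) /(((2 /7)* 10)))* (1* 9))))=10051 /8064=1.25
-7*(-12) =84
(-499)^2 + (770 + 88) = 249859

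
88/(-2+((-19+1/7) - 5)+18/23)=-1288/367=-3.51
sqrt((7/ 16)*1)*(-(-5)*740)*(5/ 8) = 4625*sqrt(7)/ 8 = 1529.57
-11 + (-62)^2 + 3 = 3836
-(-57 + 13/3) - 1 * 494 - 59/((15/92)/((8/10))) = -54812/75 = -730.83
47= 47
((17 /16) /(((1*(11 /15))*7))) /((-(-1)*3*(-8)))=-85 /9856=-0.01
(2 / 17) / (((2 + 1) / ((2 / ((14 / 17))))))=2 / 21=0.10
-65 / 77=-0.84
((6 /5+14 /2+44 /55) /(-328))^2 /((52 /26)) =81 /215168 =0.00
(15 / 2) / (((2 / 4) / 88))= 1320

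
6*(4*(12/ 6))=48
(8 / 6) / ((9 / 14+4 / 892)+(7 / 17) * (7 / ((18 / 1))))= 318444 / 192851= 1.65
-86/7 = -12.29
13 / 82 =0.16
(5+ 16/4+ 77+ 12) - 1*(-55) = 153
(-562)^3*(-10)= 1775043280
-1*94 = -94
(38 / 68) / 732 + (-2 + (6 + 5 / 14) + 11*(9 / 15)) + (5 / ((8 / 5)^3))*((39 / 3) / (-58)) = 34547140031 / 3233448960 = 10.68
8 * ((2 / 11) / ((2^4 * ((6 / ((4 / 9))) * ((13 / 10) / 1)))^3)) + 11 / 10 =10464939967 / 9513581220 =1.10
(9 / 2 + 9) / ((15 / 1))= 9 / 10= 0.90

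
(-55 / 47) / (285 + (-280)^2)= -0.00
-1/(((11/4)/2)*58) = -4/319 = -0.01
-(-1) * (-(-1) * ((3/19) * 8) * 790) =18960/19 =997.89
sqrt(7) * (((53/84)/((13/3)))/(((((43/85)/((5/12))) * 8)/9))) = 67575 * sqrt(7)/500864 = 0.36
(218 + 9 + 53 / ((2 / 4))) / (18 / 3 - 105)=-37 / 11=-3.36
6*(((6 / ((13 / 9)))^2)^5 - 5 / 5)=1264994288438572362 / 137858491849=9176034.58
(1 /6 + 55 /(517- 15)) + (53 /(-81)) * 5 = -60899 /20331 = -3.00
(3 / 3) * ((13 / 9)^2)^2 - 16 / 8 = 15439 / 6561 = 2.35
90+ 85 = 175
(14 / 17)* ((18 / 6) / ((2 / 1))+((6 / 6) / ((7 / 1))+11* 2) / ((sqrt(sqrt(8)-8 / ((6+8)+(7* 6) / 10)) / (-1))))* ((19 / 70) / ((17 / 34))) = -589* sqrt(182) / (119* sqrt(-20+91* sqrt(2)))+57 / 85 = -5.73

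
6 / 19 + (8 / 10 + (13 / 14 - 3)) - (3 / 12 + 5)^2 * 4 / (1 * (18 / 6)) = -100297 / 2660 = -37.71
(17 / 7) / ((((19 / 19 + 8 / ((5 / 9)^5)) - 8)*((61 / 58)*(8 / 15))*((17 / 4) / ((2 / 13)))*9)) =906250 / 7502459601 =0.00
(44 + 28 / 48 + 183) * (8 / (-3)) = -5462 / 9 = -606.89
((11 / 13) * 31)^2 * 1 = 116281 / 169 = 688.05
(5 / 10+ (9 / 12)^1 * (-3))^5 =-16807 / 1024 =-16.41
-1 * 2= -2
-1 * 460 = -460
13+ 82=95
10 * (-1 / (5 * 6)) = -1 / 3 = -0.33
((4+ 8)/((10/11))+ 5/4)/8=289/160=1.81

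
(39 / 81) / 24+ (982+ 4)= 638941 / 648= 986.02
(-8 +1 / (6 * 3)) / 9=-143 / 162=-0.88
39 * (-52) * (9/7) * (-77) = 200772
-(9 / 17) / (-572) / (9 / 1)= 1 / 9724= 0.00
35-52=-17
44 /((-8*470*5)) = -11 /4700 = -0.00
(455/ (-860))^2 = 8281/ 29584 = 0.28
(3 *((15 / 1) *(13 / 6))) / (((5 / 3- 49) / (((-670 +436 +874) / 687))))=-31200 / 16259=-1.92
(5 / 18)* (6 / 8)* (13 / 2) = 65 / 48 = 1.35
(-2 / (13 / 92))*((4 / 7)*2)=-1472 / 91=-16.18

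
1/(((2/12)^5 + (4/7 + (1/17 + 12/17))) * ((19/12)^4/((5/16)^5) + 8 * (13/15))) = 29278462500/82776119266681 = 0.00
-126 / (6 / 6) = -126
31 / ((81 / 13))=403 / 81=4.98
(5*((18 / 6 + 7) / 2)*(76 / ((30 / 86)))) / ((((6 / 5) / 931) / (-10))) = -380313500 / 9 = -42257055.56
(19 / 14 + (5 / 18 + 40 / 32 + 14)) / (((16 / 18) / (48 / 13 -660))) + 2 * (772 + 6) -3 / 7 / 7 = -55602341 / 5096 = -10910.98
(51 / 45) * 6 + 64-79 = -41 / 5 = -8.20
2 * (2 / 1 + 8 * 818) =13092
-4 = -4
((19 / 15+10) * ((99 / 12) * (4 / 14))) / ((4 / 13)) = 24167 / 280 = 86.31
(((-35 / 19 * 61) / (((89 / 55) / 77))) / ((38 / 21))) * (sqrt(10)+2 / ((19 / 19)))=-189876225 * sqrt(10) / 64258- 189876225 / 32129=-15254.04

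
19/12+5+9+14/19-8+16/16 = 2125/228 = 9.32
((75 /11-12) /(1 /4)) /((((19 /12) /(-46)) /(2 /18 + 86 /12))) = 48208 /11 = 4382.55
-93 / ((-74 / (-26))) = -1209 / 37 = -32.68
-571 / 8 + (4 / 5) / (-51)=-145637 / 2040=-71.39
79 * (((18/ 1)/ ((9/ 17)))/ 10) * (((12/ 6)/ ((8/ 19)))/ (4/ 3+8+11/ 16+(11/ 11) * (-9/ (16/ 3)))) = 76551/ 500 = 153.10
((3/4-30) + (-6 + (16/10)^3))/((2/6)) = -46731/500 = -93.46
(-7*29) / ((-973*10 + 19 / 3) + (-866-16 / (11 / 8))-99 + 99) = 6699 / 349843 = 0.02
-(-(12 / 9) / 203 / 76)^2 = -1 / 133888041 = -0.00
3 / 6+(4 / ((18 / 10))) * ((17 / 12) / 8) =0.89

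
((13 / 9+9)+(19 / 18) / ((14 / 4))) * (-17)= -11509 / 63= -182.68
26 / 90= 13 / 45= 0.29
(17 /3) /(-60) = -0.09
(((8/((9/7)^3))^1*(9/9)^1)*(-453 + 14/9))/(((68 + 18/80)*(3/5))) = -2229774400/53714907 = -41.51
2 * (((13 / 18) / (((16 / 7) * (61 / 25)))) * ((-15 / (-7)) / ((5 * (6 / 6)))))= 325 / 2928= 0.11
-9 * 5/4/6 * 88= -165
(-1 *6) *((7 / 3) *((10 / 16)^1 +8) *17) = -8211 / 4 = -2052.75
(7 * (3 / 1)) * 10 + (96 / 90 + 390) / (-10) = 12817 / 75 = 170.89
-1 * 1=-1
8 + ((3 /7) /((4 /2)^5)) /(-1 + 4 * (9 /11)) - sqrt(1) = 39233 /5600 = 7.01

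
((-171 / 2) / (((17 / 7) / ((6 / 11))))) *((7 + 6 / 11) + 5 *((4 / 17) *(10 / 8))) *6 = -1038.82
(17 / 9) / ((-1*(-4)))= 17 / 36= 0.47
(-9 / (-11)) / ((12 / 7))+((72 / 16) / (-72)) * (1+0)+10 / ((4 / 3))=1393 / 176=7.91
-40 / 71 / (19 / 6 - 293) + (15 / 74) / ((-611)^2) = 3813705 / 1961428534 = 0.00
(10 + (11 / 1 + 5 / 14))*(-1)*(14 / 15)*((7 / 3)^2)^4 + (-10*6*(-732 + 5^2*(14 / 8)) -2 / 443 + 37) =1038397686653 / 43597845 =23817.64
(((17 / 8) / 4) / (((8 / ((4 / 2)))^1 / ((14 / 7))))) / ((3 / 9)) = 51 / 64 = 0.80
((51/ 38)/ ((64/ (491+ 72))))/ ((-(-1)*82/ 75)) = 2153475/ 199424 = 10.80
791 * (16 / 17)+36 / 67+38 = 891846 / 1139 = 783.01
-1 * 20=-20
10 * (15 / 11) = 150 / 11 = 13.64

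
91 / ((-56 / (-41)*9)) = 533 / 72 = 7.40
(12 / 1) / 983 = 12 / 983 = 0.01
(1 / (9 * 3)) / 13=1 / 351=0.00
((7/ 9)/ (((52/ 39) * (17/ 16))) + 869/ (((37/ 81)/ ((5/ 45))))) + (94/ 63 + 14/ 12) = 17006809/ 79254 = 214.59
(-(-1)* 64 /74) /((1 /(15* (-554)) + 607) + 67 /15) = 265920 /188007619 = 0.00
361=361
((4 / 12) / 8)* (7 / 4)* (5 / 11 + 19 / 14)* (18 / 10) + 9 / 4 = 8757 / 3520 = 2.49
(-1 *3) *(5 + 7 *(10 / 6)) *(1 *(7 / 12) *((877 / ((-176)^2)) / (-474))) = 153475 / 88095744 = 0.00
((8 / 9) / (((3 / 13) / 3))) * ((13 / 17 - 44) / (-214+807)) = -25480 / 30243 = -0.84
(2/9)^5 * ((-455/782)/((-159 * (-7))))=-0.00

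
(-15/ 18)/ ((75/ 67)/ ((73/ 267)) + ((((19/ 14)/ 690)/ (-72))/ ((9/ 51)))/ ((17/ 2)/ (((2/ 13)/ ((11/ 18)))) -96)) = -529285189650/ 2600435664293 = -0.20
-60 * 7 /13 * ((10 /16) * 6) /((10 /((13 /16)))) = -315 /32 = -9.84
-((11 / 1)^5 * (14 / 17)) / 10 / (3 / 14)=-15782998 / 255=-61894.11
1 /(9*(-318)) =-1 /2862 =-0.00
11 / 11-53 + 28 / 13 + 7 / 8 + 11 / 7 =-34507 / 728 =-47.40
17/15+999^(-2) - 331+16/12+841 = 2557211234/4990005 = 512.47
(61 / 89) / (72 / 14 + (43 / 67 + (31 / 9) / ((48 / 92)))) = 3089772 / 55838689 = 0.06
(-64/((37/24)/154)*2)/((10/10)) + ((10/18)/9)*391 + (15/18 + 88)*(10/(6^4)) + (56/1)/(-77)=-20194900897/1582416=-12762.07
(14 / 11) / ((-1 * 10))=-7 / 55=-0.13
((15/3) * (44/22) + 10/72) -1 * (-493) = 18113/36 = 503.14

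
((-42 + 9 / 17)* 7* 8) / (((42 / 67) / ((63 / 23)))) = -3967740 / 391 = -10147.67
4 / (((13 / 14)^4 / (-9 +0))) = -1382976 / 28561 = -48.42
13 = 13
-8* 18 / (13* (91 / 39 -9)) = 108 / 65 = 1.66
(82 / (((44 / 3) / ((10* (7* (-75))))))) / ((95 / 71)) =-4584825 / 209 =-21936.96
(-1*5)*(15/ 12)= -25/ 4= -6.25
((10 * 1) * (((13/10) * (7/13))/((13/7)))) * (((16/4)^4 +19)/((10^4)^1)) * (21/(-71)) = -11319/369200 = -0.03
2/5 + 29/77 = 299/385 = 0.78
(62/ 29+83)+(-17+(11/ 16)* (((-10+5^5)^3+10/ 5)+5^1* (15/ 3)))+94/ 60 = 72314618813107/ 3480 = 20780062877.33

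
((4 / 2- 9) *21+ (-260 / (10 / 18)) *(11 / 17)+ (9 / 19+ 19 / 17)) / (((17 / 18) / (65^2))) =-11010442950 / 5491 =-2005179.92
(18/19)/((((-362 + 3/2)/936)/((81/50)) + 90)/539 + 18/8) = 735566832/1876274111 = 0.39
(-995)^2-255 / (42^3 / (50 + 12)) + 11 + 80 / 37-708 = 452001109673 / 456876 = 989329.95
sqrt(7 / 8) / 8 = sqrt(14) / 32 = 0.12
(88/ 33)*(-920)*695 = -5115200/ 3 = -1705066.67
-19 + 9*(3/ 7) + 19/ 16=-13.96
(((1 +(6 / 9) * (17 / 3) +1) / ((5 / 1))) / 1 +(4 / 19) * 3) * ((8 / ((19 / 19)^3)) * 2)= 24448 / 855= 28.59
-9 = -9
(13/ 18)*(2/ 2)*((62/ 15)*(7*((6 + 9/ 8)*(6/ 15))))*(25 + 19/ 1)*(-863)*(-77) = 39178778639/ 225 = 174127905.06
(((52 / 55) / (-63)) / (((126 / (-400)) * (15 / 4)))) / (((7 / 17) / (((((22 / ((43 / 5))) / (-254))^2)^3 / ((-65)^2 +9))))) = 35592271000000 / 4680091142967169946476332680913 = 0.00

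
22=22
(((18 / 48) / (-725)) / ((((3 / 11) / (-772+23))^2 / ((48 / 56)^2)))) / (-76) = 4155987 / 110200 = 37.71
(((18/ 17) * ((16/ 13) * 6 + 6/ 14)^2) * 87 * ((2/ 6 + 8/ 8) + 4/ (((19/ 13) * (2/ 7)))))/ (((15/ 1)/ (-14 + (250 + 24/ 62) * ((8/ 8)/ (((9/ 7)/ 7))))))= 326907451616832/ 59226895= 5519577.75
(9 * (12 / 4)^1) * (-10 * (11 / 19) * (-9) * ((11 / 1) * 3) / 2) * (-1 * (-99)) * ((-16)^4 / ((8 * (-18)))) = -19871723520 / 19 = -1045880185.26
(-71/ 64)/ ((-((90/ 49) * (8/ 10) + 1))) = 3479/ 7744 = 0.45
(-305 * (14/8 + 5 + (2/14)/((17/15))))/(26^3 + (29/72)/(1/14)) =-0.12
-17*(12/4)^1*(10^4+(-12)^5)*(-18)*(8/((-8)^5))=6851493/128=53527.29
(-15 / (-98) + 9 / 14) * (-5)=-195 / 49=-3.98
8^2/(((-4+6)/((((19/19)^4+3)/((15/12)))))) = 512/5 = 102.40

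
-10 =-10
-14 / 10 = -7 / 5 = -1.40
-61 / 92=-0.66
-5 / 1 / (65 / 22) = -22 / 13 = -1.69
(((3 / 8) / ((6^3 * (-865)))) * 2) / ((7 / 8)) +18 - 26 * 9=-47083681 / 217980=-216.00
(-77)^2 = 5929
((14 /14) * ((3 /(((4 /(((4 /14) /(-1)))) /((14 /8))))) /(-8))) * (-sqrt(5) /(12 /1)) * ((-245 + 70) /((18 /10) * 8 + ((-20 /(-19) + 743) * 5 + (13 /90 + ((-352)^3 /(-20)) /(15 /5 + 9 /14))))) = 2543625 * sqrt(5) /2241361900672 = 0.00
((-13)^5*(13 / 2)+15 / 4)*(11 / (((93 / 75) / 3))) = -7964222475 / 124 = -64227600.60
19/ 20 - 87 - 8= -1881/ 20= -94.05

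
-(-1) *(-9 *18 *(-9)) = 1458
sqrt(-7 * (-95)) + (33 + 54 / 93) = sqrt(665) + 1041 / 31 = 59.37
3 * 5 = 15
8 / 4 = 2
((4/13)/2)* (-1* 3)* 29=-174/13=-13.38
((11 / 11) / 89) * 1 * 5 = 5 / 89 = 0.06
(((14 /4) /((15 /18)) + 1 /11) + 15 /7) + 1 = 2862 /385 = 7.43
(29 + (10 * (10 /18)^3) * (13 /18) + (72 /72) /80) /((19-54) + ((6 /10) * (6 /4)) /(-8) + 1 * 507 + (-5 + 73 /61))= 968562941 /14986970811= 0.06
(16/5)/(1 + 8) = 16/45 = 0.36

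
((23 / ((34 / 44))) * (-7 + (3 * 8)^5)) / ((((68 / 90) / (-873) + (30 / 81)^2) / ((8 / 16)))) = 712271577940065 / 819298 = 869368139.48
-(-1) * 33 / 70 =33 / 70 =0.47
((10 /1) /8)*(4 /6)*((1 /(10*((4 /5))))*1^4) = 5 /48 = 0.10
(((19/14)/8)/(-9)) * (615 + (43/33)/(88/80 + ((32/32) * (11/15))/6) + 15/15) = -1418635/121968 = -11.63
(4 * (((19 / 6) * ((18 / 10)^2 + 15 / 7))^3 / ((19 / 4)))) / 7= 22352501968 / 37515625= 595.82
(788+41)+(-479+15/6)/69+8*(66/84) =800215/966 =828.38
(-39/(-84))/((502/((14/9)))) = 13/9036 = 0.00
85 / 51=5 / 3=1.67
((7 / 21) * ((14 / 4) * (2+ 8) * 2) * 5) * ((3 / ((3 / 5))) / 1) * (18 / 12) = 875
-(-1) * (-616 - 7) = -623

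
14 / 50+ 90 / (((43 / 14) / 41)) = 1291801 / 1075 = 1201.68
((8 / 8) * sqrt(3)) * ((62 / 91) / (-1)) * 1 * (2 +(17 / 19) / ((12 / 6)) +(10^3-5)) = -1174993 * sqrt(3) / 1729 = -1177.07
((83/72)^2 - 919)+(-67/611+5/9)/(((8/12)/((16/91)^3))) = -2190361089825679/2386878871104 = -917.67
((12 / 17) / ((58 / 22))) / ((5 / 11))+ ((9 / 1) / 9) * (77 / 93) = 324841 / 229245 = 1.42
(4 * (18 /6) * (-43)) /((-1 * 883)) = 516 /883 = 0.58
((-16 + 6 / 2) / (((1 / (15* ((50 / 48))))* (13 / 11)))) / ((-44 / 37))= 4625 / 32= 144.53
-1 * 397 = -397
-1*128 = -128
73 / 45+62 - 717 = -653.38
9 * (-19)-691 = -862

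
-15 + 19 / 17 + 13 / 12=-12.80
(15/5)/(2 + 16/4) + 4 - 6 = -3/2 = -1.50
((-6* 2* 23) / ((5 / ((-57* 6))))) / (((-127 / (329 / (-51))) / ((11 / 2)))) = 56934108 / 10795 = 5274.12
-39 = -39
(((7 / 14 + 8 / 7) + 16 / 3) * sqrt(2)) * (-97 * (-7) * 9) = 85263 * sqrt(2) / 2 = 60290.05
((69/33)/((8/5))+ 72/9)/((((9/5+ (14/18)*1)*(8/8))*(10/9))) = 66339/20416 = 3.25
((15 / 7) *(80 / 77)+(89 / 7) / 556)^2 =454347446809 / 89810499856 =5.06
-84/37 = -2.27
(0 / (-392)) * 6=0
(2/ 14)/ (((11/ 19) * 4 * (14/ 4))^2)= 361/ 166012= 0.00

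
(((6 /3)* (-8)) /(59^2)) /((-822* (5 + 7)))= 2 /4292073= 0.00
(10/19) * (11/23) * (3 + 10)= 1430/437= 3.27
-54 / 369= -6 / 41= -0.15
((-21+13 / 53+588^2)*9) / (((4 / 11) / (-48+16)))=-14512078944 / 53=-273812810.26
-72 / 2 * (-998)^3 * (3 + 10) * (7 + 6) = 6047568959328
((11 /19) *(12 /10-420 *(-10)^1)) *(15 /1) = 693198 /19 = 36484.11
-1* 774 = -774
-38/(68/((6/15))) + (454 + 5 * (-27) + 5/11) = 298481/935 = 319.23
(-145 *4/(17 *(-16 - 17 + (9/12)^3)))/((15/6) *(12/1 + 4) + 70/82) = 304384/11874075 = 0.03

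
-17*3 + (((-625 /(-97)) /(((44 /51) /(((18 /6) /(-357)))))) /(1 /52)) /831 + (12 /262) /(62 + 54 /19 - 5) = -5239017317818 /102719461537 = -51.00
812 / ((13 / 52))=3248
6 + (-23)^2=535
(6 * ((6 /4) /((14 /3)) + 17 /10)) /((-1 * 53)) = -849 /3710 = -0.23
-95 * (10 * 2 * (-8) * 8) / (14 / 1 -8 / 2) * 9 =109440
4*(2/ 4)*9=18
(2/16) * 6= 3/4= 0.75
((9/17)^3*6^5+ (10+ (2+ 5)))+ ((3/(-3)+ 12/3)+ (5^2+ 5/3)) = 17693932/14739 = 1200.48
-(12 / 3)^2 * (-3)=48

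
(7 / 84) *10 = 5 / 6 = 0.83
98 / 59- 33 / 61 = 4031 / 3599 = 1.12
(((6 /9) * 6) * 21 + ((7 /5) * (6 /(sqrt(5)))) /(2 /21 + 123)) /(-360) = -7 /30 - 49 * sqrt(5) /1292500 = -0.23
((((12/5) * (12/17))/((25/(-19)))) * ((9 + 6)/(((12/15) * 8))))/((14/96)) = -12312/595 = -20.69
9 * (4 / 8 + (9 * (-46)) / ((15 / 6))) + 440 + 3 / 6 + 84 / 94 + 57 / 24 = -1042.13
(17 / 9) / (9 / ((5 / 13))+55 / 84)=2380 / 30309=0.08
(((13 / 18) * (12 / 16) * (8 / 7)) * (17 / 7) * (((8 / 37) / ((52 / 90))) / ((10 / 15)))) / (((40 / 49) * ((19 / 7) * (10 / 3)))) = 3213 / 28120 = 0.11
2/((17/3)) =0.35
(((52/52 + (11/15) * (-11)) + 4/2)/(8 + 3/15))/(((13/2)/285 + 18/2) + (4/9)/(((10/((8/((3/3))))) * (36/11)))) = -389880/5761853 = -0.07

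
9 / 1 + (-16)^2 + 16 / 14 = 266.14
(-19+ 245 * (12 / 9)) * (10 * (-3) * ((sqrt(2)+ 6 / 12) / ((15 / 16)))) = -29536 * sqrt(2) / 3-14768 / 3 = -18846.07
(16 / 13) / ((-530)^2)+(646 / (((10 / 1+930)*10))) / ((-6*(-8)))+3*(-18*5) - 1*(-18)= -2076023439313 / 8238235200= -252.00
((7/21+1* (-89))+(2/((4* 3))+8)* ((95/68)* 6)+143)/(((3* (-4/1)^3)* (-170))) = 25049/6658560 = 0.00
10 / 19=0.53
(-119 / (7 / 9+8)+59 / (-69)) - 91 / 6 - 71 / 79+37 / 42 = -1129313 / 38157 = -29.60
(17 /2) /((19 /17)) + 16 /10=9.21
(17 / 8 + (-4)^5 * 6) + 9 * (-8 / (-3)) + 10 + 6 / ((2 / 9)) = -48647 / 8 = -6080.88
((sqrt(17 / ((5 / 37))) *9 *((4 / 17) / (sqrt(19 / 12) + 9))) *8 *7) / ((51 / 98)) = -131712 *sqrt(179265) / 1377085 + 7112448 *sqrt(3145) / 1377085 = 249.15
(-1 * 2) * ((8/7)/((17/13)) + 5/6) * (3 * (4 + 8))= -122.92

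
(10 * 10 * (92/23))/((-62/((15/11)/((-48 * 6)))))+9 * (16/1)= 589373/4092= 144.03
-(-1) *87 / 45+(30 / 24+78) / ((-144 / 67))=-100627 / 2880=-34.94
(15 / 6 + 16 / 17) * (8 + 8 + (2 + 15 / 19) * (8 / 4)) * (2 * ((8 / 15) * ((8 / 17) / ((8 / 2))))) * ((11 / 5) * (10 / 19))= 1125696 / 104329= 10.79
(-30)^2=900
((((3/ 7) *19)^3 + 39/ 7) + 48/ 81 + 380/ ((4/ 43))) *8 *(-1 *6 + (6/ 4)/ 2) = -194505.58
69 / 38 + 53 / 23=3601 / 874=4.12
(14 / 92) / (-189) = -1 / 1242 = -0.00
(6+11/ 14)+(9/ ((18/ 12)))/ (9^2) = 2593/ 378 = 6.86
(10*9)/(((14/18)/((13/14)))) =5265/49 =107.45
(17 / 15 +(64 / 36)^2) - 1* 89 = -34306 / 405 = -84.71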